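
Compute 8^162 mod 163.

1

8^1 ≡ 8 (mod 163)
8^2 ≡ 8^2 = 64 ≡ 64 (mod 163)
8^4 ≡ 64^2 = 4096 ≡ 21 (mod 163)
8^8 ≡ 21^2 = 441 ≡ 115 (mod 163)
8^16 ≡ 115^2 = 13225 ≡ 22 (mod 163)
8^32 ≡ 22^2 = 484 ≡ 158 (mod 163)
8^64 ≡ 158^2 = 24964 ≡ 25 (mod 163)
8^128 ≡ 25^2 = 625 ≡ 136 (mod 163)
162 = 128 + 32 + 2 in binary powers of 2.
So 8^162 ≡ 136 · 158 · 64 ≡ 1 (mod 163).
Since the result is 1, base 8 gives no evidence that 163 is composite.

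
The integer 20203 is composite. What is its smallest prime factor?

20203 is odd.
Digit sum 7, not divisible by 3.
Ends in 3: not divisible by 5.
7: 20203 = 7·2886 + 1
11: 20203 = 11·1836 + 7
13: 20203 = 13·1554 + 1
17: 20203 = 17·1188 + 7
19: 20203 = 19·1063 + 6
23: 20203 = 23·878 + 9
29: 20203 = 29·696 + 19
31: 20203 = 31·651 + 22
37: 20203 = 37·546 + 1
41: 20203 = 41·492 + 31
43: 20203 = 43·469 + 36
47: 20203 = 47·429 + 40
53: 20203 = 53·381 + 10
59: 20203 = 59·342 + 25
61: 20203 = 61·331 + 12
67: 20203 = 67·301 + 36
71: 20203 = 71·284 + 39
73: 20203 = 73·276 + 55
79: 20203 = 79·255 + 58
83: 20203 = 83·243 + 34
89: 20203 = 89·227

89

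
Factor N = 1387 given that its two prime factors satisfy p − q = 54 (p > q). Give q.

19

Since p = q + 54, we have 1387 = q(q + 54), so q² + 54q − 1387 = 0.
Discriminant: 54² + 4·1387 = 2916 + 5548 = 8464; √8464 = 92.
q = (−54 + 92)/2 = 19, and p = q + 54 = 73.
Check: 19 · 73 = 1387.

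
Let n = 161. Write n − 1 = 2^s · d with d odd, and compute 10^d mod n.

19

161 − 1 = 160 = 2^5 · 5, so d = 5.
10^1 ≡ 10 (mod 161)
10^2 ≡ 10^2 = 100 ≡ 100 (mod 161)
10^4 ≡ 100^2 = 10000 ≡ 18 (mod 161)
5 = 4 + 1 in binary powers of 2.
So 10^5 ≡ 18 · 10 ≡ 19 (mod 161).
Squaring chain: 19 → 39 → 72 → 32 → 58; never reaches −1, so base 10 is a Miller–Rabin witness that 161 is composite.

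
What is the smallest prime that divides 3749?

3749 is odd.
Digit sum 23, not divisible by 3.
Ends in 9: not divisible by 5.
7: 3749 = 7·535 + 4
11: 3749 = 11·340 + 9
13: 3749 = 13·288 + 5
17: 3749 = 17·220 + 9
19: 3749 = 19·197 + 6
23: 3749 = 23·163

23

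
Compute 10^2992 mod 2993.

2191

10^1 ≡ 10 (mod 2993)
10^2 ≡ 10^2 = 100 ≡ 100 (mod 2993)
10^4 ≡ 100^2 = 10000 ≡ 1021 (mod 2993)
10^8 ≡ 1021^2 = 1042441 ≡ 877 (mod 2993)
10^16 ≡ 877^2 = 769129 ≡ 2921 (mod 2993)
10^32 ≡ 2921^2 = 8532241 ≡ 2191 (mod 2993)
10^64 ≡ 2191^2 = 4800481 ≡ 2702 (mod 2993)
10^128 ≡ 2702^2 = 7300804 ≡ 877 (mod 2993)
10^256 ≡ 877^2 = 769129 ≡ 2921 (mod 2993)
10^512 ≡ 2921^2 = 8532241 ≡ 2191 (mod 2993)
10^1024 ≡ 2191^2 = 4800481 ≡ 2702 (mod 2993)
10^2048 ≡ 2702^2 = 7300804 ≡ 877 (mod 2993)
2992 = 2048 + 512 + 256 + 128 + 32 + 16 in binary powers of 2.
So 10^2992 ≡ 877 · 2191 · 2921 · 877 · 2191 · 2921 ≡ 2191 (mod 2993).
Since 2191 ≠ 1, base 10 is a Fermat witness: 2993 is composite.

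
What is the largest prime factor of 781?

71

781 = 11 · 71
71 is prime.
So 781 = 11 · 71; the largest prime factor is 71.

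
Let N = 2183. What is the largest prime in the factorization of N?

2183 = 37 · 59
59 is prime.
So 2183 = 37 · 59; the largest prime factor is 59.

59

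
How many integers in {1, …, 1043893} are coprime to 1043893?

1010880

Factor: 1043893 = 61 · 109 · 157.
φ(1043893) = (61−1) · (109−1) · (157−1) = 60 · 108 · 156 = 1010880.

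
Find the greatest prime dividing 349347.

83

349347 = 3 · 116449
116449 = 23 · 5063
5063 = 61 · 83
83 is prime.
So 349347 = 3 · 23 · 61 · 83; the largest prime factor is 83.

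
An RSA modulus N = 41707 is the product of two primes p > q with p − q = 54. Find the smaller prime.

179

Since p = q + 54, we have 41707 = q(q + 54), so q² + 54q − 41707 = 0.
Discriminant: 54² + 4·41707 = 2916 + 166828 = 169744; √169744 = 412.
q = (−54 + 412)/2 = 179, and p = q + 54 = 233.
Check: 179 · 233 = 41707.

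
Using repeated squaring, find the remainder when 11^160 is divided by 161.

32

11^1 ≡ 11 (mod 161)
11^2 ≡ 11^2 = 121 ≡ 121 (mod 161)
11^4 ≡ 121^2 = 14641 ≡ 151 (mod 161)
11^8 ≡ 151^2 = 22801 ≡ 100 (mod 161)
11^16 ≡ 100^2 = 10000 ≡ 18 (mod 161)
11^32 ≡ 18^2 = 324 ≡ 2 (mod 161)
11^64 ≡ 2^2 = 4 ≡ 4 (mod 161)
11^128 ≡ 4^2 = 16 ≡ 16 (mod 161)
160 = 128 + 32 in binary powers of 2.
So 11^160 ≡ 16 · 2 ≡ 32 (mod 161).
Since 32 ≠ 1, base 11 is a Fermat witness: 161 is composite.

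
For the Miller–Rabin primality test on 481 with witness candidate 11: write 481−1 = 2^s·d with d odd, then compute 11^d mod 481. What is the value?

481 − 1 = 480 = 2^5 · 15, so d = 15.
11^1 ≡ 11 (mod 481)
11^2 ≡ 11^2 = 121 ≡ 121 (mod 481)
11^4 ≡ 121^2 = 14641 ≡ 211 (mod 481)
11^8 ≡ 211^2 = 44521 ≡ 269 (mod 481)
15 = 8 + 4 + 2 + 1 in binary powers of 2.
So 11^15 ≡ 269 · 211 · 121 · 11 ≡ 369 (mod 481).
Squaring chain: 369 → 38 → 1 → 1 → 1; never reaches −1, so base 11 is a Miller–Rabin witness that 481 is composite.

369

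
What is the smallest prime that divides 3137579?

3137579 is odd.
Digit sum 35, not divisible by 3.
Ends in 9: not divisible by 5.
7: 3137579 = 7·448225 + 4
11: 3137579 = 11·285234 + 5
13: 3137579 = 13·241352 + 3
17: 3137579 = 17·184563 + 8
19: 3137579 = 19·165135 + 14
23: 3137579 = 23·136416 + 11
29: 3137579 = 29·108192 + 11
31: 3137579 = 31·101212 + 7
37: 3137579 = 37·84799 + 16
41: 3137579 = 41·76526 + 13
43: 3137579 = 43·72966 + 41
47: 3137579 = 47·66757

47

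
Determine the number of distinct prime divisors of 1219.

1219 = 23 · 53
1219 = 23 · 53, which has 2 distinct prime factors.

2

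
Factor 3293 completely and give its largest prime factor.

3293 = 37 · 89
89 is prime.
So 3293 = 37 · 89; the largest prime factor is 89.

89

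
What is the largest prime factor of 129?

129 = 3 · 43
43 is prime.
So 129 = 3 · 43; the largest prime factor is 43.

43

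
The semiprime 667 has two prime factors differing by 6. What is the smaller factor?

23

Since p = q + 6, we have 667 = q(q + 6), so q² + 6q − 667 = 0.
Discriminant: 6² + 4·667 = 36 + 2668 = 2704; √2704 = 52.
q = (−6 + 52)/2 = 23, and p = q + 6 = 29.
Check: 23 · 29 = 667.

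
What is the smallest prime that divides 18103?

18103 is odd.
Digit sum 13, not divisible by 3.
Ends in 3: not divisible by 5.
7: 18103 = 7·2586 + 1
11: 18103 = 11·1645 + 8
13: 18103 = 13·1392 + 7
17: 18103 = 17·1064 + 15
19: 18103 = 19·952 + 15
23: 18103 = 23·787 + 2
29: 18103 = 29·624 + 7
31: 18103 = 31·583 + 30
37: 18103 = 37·489 + 10
41: 18103 = 41·441 + 22
43: 18103 = 43·421

43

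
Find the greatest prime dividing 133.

133 = 7 · 19
19 is prime.
So 133 = 7 · 19; the largest prime factor is 19.

19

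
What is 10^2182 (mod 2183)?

10^1 ≡ 10 (mod 2183)
10^2 ≡ 10^2 = 100 ≡ 100 (mod 2183)
10^4 ≡ 100^2 = 10000 ≡ 1268 (mod 2183)
10^8 ≡ 1268^2 = 1607824 ≡ 1136 (mod 2183)
10^16 ≡ 1136^2 = 1290496 ≡ 343 (mod 2183)
10^32 ≡ 343^2 = 117649 ≡ 1950 (mod 2183)
10^64 ≡ 1950^2 = 3802500 ≡ 1897 (mod 2183)
10^128 ≡ 1897^2 = 3598609 ≡ 1025 (mod 2183)
10^256 ≡ 1025^2 = 1050625 ≡ 602 (mod 2183)
10^512 ≡ 602^2 = 362404 ≡ 26 (mod 2183)
10^1024 ≡ 26^2 = 676 ≡ 676 (mod 2183)
10^2048 ≡ 676^2 = 456976 ≡ 729 (mod 2183)
2182 = 2048 + 128 + 4 + 2 in binary powers of 2.
So 10^2182 ≡ 729 · 1025 · 1268 · 100 ≡ 972 (mod 2183).
Since 972 ≠ 1, base 10 is a Fermat witness: 2183 is composite.

972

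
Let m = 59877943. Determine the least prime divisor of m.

83

59877943 is odd.
Digit sum 52, not divisible by 3.
Ends in 3: not divisible by 5.
7: 59877943 = 7·8553991 + 6
11: 59877943 = 11·5443449 + 4
13: 59877943 = 13·4605995 + 8
17: 59877943 = 17·3522231 + 16
19: 59877943 = 19·3151470 + 13
23: 59877943 = 23·2603388 + 19
29: 59877943 = 29·2064756 + 19
31: 59877943 = 31·1931546 + 17
37: 59877943 = 37·1618322 + 29
41: 59877943 = 41·1460437 + 26
43: 59877943 = 43·1392510 + 13
47: 59877943 = 47·1273998 + 37
53: 59877943 = 53·1129772 + 27
59: 59877943 = 59·1014880 + 23
61: 59877943 = 61·981605 + 38
67: 59877943 = 67·893700 + 43
71: 59877943 = 71·843351 + 22
73: 59877943 = 73·820245 + 58
79: 59877943 = 79·757948 + 51
83: 59877943 = 83·721421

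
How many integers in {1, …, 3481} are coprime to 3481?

Factor: 3481 = 59^2.
φ(3481) = 59^1·(59−1) = 3422.

3422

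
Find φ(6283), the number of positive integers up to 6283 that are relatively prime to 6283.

6120

Factor: 6283 = 61 · 103.
φ(6283) = (61−1) · (103−1) = 60 · 102 = 6120.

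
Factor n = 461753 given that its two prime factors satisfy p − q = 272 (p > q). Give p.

Since p = q + 272, we have 461753 = q(q + 272), so q² + 272q − 461753 = 0.
Discriminant: 272² + 4·461753 = 73984 + 1847012 = 1920996; √1920996 = 1386.
q = (−272 + 1386)/2 = 557, and p = q + 272 = 829.
Check: 557 · 829 = 461753.

829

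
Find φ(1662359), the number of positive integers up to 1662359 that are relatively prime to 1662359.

1620000

Factor: 1662359 = 101 · 109 · 151.
φ(1662359) = (101−1) · (109−1) · (151−1) = 100 · 108 · 150 = 1620000.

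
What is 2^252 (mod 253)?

81

2^1 ≡ 2 (mod 253)
2^2 ≡ 2^2 = 4 ≡ 4 (mod 253)
2^4 ≡ 4^2 = 16 ≡ 16 (mod 253)
2^8 ≡ 16^2 = 256 ≡ 3 (mod 253)
2^16 ≡ 3^2 = 9 ≡ 9 (mod 253)
2^32 ≡ 9^2 = 81 ≡ 81 (mod 253)
2^64 ≡ 81^2 = 6561 ≡ 236 (mod 253)
2^128 ≡ 236^2 = 55696 ≡ 36 (mod 253)
252 = 128 + 64 + 32 + 16 + 8 + 4 in binary powers of 2.
So 2^252 ≡ 36 · 236 · 81 · 9 · 3 · 16 ≡ 81 (mod 253).
Since 81 ≠ 1, base 2 is a Fermat witness: 253 is composite.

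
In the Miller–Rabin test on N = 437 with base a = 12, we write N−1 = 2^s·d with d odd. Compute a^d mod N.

437 − 1 = 436 = 2^2 · 109, so d = 109.
12^1 ≡ 12 (mod 437)
12^2 ≡ 12^2 = 144 ≡ 144 (mod 437)
12^4 ≡ 144^2 = 20736 ≡ 197 (mod 437)
12^8 ≡ 197^2 = 38809 ≡ 353 (mod 437)
12^16 ≡ 353^2 = 124609 ≡ 64 (mod 437)
12^32 ≡ 64^2 = 4096 ≡ 163 (mod 437)
12^64 ≡ 163^2 = 26569 ≡ 349 (mod 437)
109 = 64 + 32 + 8 + 4 + 1 in binary powers of 2.
So 12^109 ≡ 349 · 163 · 353 · 197 · 12 ≡ 278 (mod 437).
Squaring chain: 278 → 372; never reaches −1, so base 12 is a Miller–Rabin witness that 437 is composite.

278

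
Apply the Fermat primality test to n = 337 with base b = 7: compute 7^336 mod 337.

7^1 ≡ 7 (mod 337)
7^2 ≡ 7^2 = 49 ≡ 49 (mod 337)
7^4 ≡ 49^2 = 2401 ≡ 42 (mod 337)
7^8 ≡ 42^2 = 1764 ≡ 79 (mod 337)
7^16 ≡ 79^2 = 6241 ≡ 175 (mod 337)
7^32 ≡ 175^2 = 30625 ≡ 295 (mod 337)
7^64 ≡ 295^2 = 87025 ≡ 79 (mod 337)
7^128 ≡ 79^2 = 6241 ≡ 175 (mod 337)
7^256 ≡ 175^2 = 30625 ≡ 295 (mod 337)
336 = 256 + 64 + 16 in binary powers of 2.
So 7^336 ≡ 295 · 79 · 175 ≡ 1 (mod 337).
Since the result is 1, base 7 gives no evidence that 337 is composite.

1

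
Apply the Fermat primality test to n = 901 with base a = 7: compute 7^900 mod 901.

293

7^1 ≡ 7 (mod 901)
7^2 ≡ 7^2 = 49 ≡ 49 (mod 901)
7^4 ≡ 49^2 = 2401 ≡ 599 (mod 901)
7^8 ≡ 599^2 = 358801 ≡ 203 (mod 901)
7^16 ≡ 203^2 = 41209 ≡ 664 (mod 901)
7^32 ≡ 664^2 = 440896 ≡ 307 (mod 901)
7^64 ≡ 307^2 = 94249 ≡ 545 (mod 901)
7^128 ≡ 545^2 = 297025 ≡ 596 (mod 901)
7^256 ≡ 596^2 = 355216 ≡ 222 (mod 901)
7^512 ≡ 222^2 = 49284 ≡ 630 (mod 901)
900 = 512 + 256 + 128 + 4 in binary powers of 2.
So 7^900 ≡ 630 · 222 · 596 · 599 ≡ 293 (mod 901).
Since 293 ≠ 1, base 7 is a Fermat witness: 901 is composite.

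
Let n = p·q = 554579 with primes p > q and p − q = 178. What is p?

Since p = q + 178, we have 554579 = q(q + 178), so q² + 178q − 554579 = 0.
Discriminant: 178² + 4·554579 = 31684 + 2218316 = 2250000; √2250000 = 1500.
q = (−178 + 1500)/2 = 661, and p = q + 178 = 839.
Check: 661 · 839 = 554579.

839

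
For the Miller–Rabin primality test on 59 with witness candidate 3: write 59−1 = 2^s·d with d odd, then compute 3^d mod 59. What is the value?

1

59 − 1 = 58 = 2^1 · 29, so d = 29.
3^1 ≡ 3 (mod 59)
3^2 ≡ 3^2 = 9 ≡ 9 (mod 59)
3^4 ≡ 9^2 = 81 ≡ 22 (mod 59)
3^8 ≡ 22^2 = 484 ≡ 12 (mod 59)
3^16 ≡ 12^2 = 144 ≡ 26 (mod 59)
29 = 16 + 8 + 4 + 1 in binary powers of 2.
So 3^29 ≡ 26 · 12 · 22 · 3 ≡ 1 (mod 59).
Since 3^d ≡ 1 (mod 59), base 3 does not prove 59 composite.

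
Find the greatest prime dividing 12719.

12719 = 7 · 1817
1817 = 23 · 79
79 is prime.
So 12719 = 7 · 23 · 79; the largest prime factor is 79.

79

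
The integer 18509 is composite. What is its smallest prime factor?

18509 is odd.
Digit sum 23, not divisible by 3.
Ends in 9: not divisible by 5.
7: 18509 = 7·2644 + 1
11: 18509 = 11·1682 + 7
13: 18509 = 13·1423 + 10
17: 18509 = 17·1088 + 13
19: 18509 = 19·974 + 3
23: 18509 = 23·804 + 17
29: 18509 = 29·638 + 7
31: 18509 = 31·597 + 2
37: 18509 = 37·500 + 9
41: 18509 = 41·451 + 18
43: 18509 = 43·430 + 19
47: 18509 = 47·393 + 38
53: 18509 = 53·349 + 12
59: 18509 = 59·313 + 42
61: 18509 = 61·303 + 26
67: 18509 = 67·276 + 17
71: 18509 = 71·260 + 49
73: 18509 = 73·253 + 40
79: 18509 = 79·234 + 23
83: 18509 = 83·223

83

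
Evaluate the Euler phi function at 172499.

Factor: 172499 = 17 · 73 · 139.
φ(172499) = (17−1) · (73−1) · (139−1) = 16 · 72 · 138 = 158976.

158976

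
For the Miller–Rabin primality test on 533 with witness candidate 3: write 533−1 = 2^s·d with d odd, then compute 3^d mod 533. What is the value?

533 − 1 = 532 = 2^2 · 133, so d = 133.
3^1 ≡ 3 (mod 533)
3^2 ≡ 3^2 = 9 ≡ 9 (mod 533)
3^4 ≡ 9^2 = 81 ≡ 81 (mod 533)
3^8 ≡ 81^2 = 6561 ≡ 165 (mod 533)
3^16 ≡ 165^2 = 27225 ≡ 42 (mod 533)
3^32 ≡ 42^2 = 1764 ≡ 165 (mod 533)
3^64 ≡ 165^2 = 27225 ≡ 42 (mod 533)
3^128 ≡ 42^2 = 1764 ≡ 165 (mod 533)
133 = 128 + 4 + 1 in binary powers of 2.
So 3^133 ≡ 165 · 81 · 3 ≡ 120 (mod 533).
Squaring chain: 120 → 9; never reaches −1, so base 3 is a Miller–Rabin witness that 533 is composite.

120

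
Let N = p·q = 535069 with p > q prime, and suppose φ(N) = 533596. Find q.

647

φ(n) = (p−1)(q−1) = n − (p+q) + 1, so p + q = 535069 − 533596 + 1 = 1474.
p and q are the roots of t² − 1474t + 535069 = 0.
Discriminant: 1474² − 4·535069 = 2172676 − 2140276 = 32400; √32400 = 180.
q = (1474 − 180)/2 = 647, p = (1474 + 180)/2 = 827.
Check: 647 · 827 = 535069.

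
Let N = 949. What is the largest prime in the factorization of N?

73

949 = 13 · 73
73 is prime.
So 949 = 13 · 73; the largest prime factor is 73.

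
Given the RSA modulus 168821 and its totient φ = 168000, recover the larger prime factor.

φ(n) = (p−1)(q−1) = n − (p+q) + 1, so p + q = 168821 − 168000 + 1 = 822.
p and q are the roots of t² − 822t + 168821 = 0.
Discriminant: 822² − 4·168821 = 675684 − 675284 = 400; √400 = 20.
q = (822 − 20)/2 = 401, p = (822 + 20)/2 = 421.
Check: 401 · 421 = 168821.

421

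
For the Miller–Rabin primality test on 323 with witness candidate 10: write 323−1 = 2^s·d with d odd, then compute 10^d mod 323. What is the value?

323 − 1 = 322 = 2^1 · 161, so d = 161.
10^1 ≡ 10 (mod 323)
10^2 ≡ 10^2 = 100 ≡ 100 (mod 323)
10^4 ≡ 100^2 = 10000 ≡ 310 (mod 323)
10^8 ≡ 310^2 = 96100 ≡ 169 (mod 323)
10^16 ≡ 169^2 = 28561 ≡ 137 (mod 323)
10^32 ≡ 137^2 = 18769 ≡ 35 (mod 323)
10^64 ≡ 35^2 = 1225 ≡ 256 (mod 323)
10^128 ≡ 256^2 = 65536 ≡ 290 (mod 323)
161 = 128 + 32 + 1 in binary powers of 2.
So 10^161 ≡ 290 · 35 · 10 ≡ 78 (mod 323).
Squaring chain: 78; never reaches −1, so base 10 is a Miller–Rabin witness that 323 is composite.

78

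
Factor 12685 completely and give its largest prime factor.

59

12685 = 5 · 2537
2537 = 43 · 59
59 is prime.
So 12685 = 5 · 43 · 59; the largest prime factor is 59.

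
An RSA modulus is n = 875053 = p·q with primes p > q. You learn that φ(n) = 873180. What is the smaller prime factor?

φ(n) = (p−1)(q−1) = n − (p+q) + 1, so p + q = 875053 − 873180 + 1 = 1874.
p and q are the roots of t² − 1874t + 875053 = 0.
Discriminant: 1874² − 4·875053 = 3511876 − 3500212 = 11664; √11664 = 108.
q = (1874 − 108)/2 = 883, p = (1874 + 108)/2 = 991.
Check: 883 · 991 = 875053.

883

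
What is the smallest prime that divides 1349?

19

1349 is odd.
Digit sum 17, not divisible by 3.
Ends in 9: not divisible by 5.
7: 1349 = 7·192 + 5
11: 1349 = 11·122 + 7
13: 1349 = 13·103 + 10
17: 1349 = 17·79 + 6
19: 1349 = 19·71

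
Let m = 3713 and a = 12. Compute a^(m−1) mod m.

12^1 ≡ 12 (mod 3713)
12^2 ≡ 12^2 = 144 ≡ 144 (mod 3713)
12^4 ≡ 144^2 = 20736 ≡ 2171 (mod 3713)
12^8 ≡ 2171^2 = 4713241 ≡ 1444 (mod 3713)
12^16 ≡ 1444^2 = 2085136 ≡ 2143 (mod 3713)
12^32 ≡ 2143^2 = 4592449 ≡ 3181 (mod 3713)
12^64 ≡ 3181^2 = 10118761 ≡ 836 (mod 3713)
12^128 ≡ 836^2 = 698896 ≡ 852 (mod 3713)
12^256 ≡ 852^2 = 725904 ≡ 1869 (mod 3713)
12^512 ≡ 1869^2 = 3493161 ≡ 2941 (mod 3713)
12^1024 ≡ 2941^2 = 8649481 ≡ 1904 (mod 3713)
12^2048 ≡ 1904^2 = 3625216 ≡ 1328 (mod 3713)
3712 = 2048 + 1024 + 512 + 128 in binary powers of 2.
So 12^3712 ≡ 1328 · 1904 · 2941 · 852 ≡ 3698 (mod 3713).
Since 3698 ≠ 1, base 12 is a Fermat witness: 3713 is composite.

3698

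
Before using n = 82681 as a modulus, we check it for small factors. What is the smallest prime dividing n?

82681 is odd.
Digit sum 25, not divisible by 3.
Ends in 1: not divisible by 5.
7: 82681 = 7·11811 + 4
11: 82681 = 11·7516 + 5
13: 82681 = 13·6360 + 1
17: 82681 = 17·4863 + 10
19: 82681 = 19·4351 + 12
23: 82681 = 23·3594 + 19
29: 82681 = 29·2851 + 2
31: 82681 = 31·2667 + 4
37: 82681 = 37·2234 + 23
41: 82681 = 41·2016 + 25
43: 82681 = 43·1922 + 35
47: 82681 = 47·1759 + 8
53: 82681 = 53·1560 + 1
59: 82681 = 59·1401 + 22
61: 82681 = 61·1355 + 26
67: 82681 = 67·1234 + 3
71: 82681 = 71·1164 + 37
73: 82681 = 73·1132 + 45
79: 82681 = 79·1046 + 47
83: 82681 = 83·996 + 13
89: 82681 = 89·929

89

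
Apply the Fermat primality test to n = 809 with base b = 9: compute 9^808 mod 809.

1

9^1 ≡ 9 (mod 809)
9^2 ≡ 9^2 = 81 ≡ 81 (mod 809)
9^4 ≡ 81^2 = 6561 ≡ 89 (mod 809)
9^8 ≡ 89^2 = 7921 ≡ 640 (mod 809)
9^16 ≡ 640^2 = 409600 ≡ 246 (mod 809)
9^32 ≡ 246^2 = 60516 ≡ 650 (mod 809)
9^64 ≡ 650^2 = 422500 ≡ 202 (mod 809)
9^128 ≡ 202^2 = 40804 ≡ 354 (mod 809)
9^256 ≡ 354^2 = 125316 ≡ 730 (mod 809)
9^512 ≡ 730^2 = 532900 ≡ 578 (mod 809)
808 = 512 + 256 + 32 + 8 in binary powers of 2.
So 9^808 ≡ 578 · 730 · 650 · 640 ≡ 1 (mod 809).
Since the result is 1, base 9 gives no evidence that 809 is composite.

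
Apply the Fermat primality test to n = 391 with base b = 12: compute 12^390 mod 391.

87

12^1 ≡ 12 (mod 391)
12^2 ≡ 12^2 = 144 ≡ 144 (mod 391)
12^4 ≡ 144^2 = 20736 ≡ 13 (mod 391)
12^8 ≡ 13^2 = 169 ≡ 169 (mod 391)
12^16 ≡ 169^2 = 28561 ≡ 18 (mod 391)
12^32 ≡ 18^2 = 324 ≡ 324 (mod 391)
12^64 ≡ 324^2 = 104976 ≡ 188 (mod 391)
12^128 ≡ 188^2 = 35344 ≡ 154 (mod 391)
12^256 ≡ 154^2 = 23716 ≡ 256 (mod 391)
390 = 256 + 128 + 4 + 2 in binary powers of 2.
So 12^390 ≡ 256 · 154 · 13 · 144 ≡ 87 (mod 391).
Since 87 ≠ 1, base 12 is a Fermat witness: 391 is composite.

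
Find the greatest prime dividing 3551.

3551 = 53 · 67
67 is prime.
So 3551 = 53 · 67; the largest prime factor is 67.

67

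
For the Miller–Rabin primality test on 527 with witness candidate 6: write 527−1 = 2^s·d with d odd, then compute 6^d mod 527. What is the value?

527 − 1 = 526 = 2^1 · 263, so d = 263.
6^1 ≡ 6 (mod 527)
6^2 ≡ 6^2 = 36 ≡ 36 (mod 527)
6^4 ≡ 36^2 = 1296 ≡ 242 (mod 527)
6^8 ≡ 242^2 = 58564 ≡ 67 (mod 527)
6^16 ≡ 67^2 = 4489 ≡ 273 (mod 527)
6^32 ≡ 273^2 = 74529 ≡ 222 (mod 527)
6^64 ≡ 222^2 = 49284 ≡ 273 (mod 527)
6^128 ≡ 273^2 = 74529 ≡ 222 (mod 527)
6^256 ≡ 222^2 = 49284 ≡ 273 (mod 527)
263 = 256 + 4 + 2 + 1 in binary powers of 2.
So 6^263 ≡ 273 · 242 · 36 · 6 ≡ 150 (mod 527).
Squaring chain: 150; never reaches −1, so base 6 is a Miller–Rabin witness that 527 is composite.

150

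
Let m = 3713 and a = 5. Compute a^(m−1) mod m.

5^1 ≡ 5 (mod 3713)
5^2 ≡ 5^2 = 25 ≡ 25 (mod 3713)
5^4 ≡ 25^2 = 625 ≡ 625 (mod 3713)
5^8 ≡ 625^2 = 390625 ≡ 760 (mod 3713)
5^16 ≡ 760^2 = 577600 ≡ 2085 (mod 3713)
5^32 ≡ 2085^2 = 4347225 ≡ 3015 (mod 3713)
5^64 ≡ 3015^2 = 9090225 ≡ 801 (mod 3713)
5^128 ≡ 801^2 = 641601 ≡ 2965 (mod 3713)
5^256 ≡ 2965^2 = 8791225 ≡ 2554 (mod 3713)
5^512 ≡ 2554^2 = 6522916 ≡ 2888 (mod 3713)
5^1024 ≡ 2888^2 = 8340544 ≡ 1146 (mod 3713)
5^2048 ≡ 1146^2 = 1313316 ≡ 2627 (mod 3713)
3712 = 2048 + 1024 + 512 + 128 in binary powers of 2.
So 5^3712 ≡ 2627 · 1146 · 2888 · 2965 ≡ 3391 (mod 3713).
Since 3391 ≠ 1, base 5 is a Fermat witness: 3713 is composite.

3391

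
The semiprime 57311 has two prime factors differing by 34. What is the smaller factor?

223

Since p = q + 34, we have 57311 = q(q + 34), so q² + 34q − 57311 = 0.
Discriminant: 34² + 4·57311 = 1156 + 229244 = 230400; √230400 = 480.
q = (−34 + 480)/2 = 223, and p = q + 34 = 257.
Check: 223 · 257 = 57311.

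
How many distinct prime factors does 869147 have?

869147 = 23^2 · 1643
1643 = 31 · 53
869147 = 23^2 · 31 · 53, which has 3 distinct prime factors.

3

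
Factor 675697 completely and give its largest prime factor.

61

675697 = 11 · 61427
61427 = 19 · 3233
3233 = 53 · 61
61 is prime.
So 675697 = 11 · 19 · 53 · 61; the largest prime factor is 61.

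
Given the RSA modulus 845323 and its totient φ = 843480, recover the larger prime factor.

991

φ(n) = (p−1)(q−1) = n − (p+q) + 1, so p + q = 845323 − 843480 + 1 = 1844.
p and q are the roots of t² − 1844t + 845323 = 0.
Discriminant: 1844² − 4·845323 = 3400336 − 3381292 = 19044; √19044 = 138.
q = (1844 − 138)/2 = 853, p = (1844 + 138)/2 = 991.
Check: 853 · 991 = 845323.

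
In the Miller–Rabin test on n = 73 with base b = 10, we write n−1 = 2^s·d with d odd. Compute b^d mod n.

73 − 1 = 72 = 2^3 · 9, so d = 9.
10^1 ≡ 10 (mod 73)
10^2 ≡ 10^2 = 100 ≡ 27 (mod 73)
10^4 ≡ 27^2 = 729 ≡ 72 (mod 73)
10^8 ≡ 72^2 = 5184 ≡ 1 (mod 73)
9 = 8 + 1 in binary powers of 2.
So 10^9 ≡ 1 · 10 ≡ 10 (mod 73).
Squaring chain: 10 → 27 → 72; reaches −1, so base 10 does not prove 73 composite.

10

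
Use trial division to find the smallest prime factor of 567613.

17

567613 is odd.
Digit sum 28, not divisible by 3.
Ends in 3: not divisible by 5.
7: 567613 = 7·81087 + 4
11: 567613 = 11·51601 + 2
13: 567613 = 13·43662 + 7
17: 567613 = 17·33389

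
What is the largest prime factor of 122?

61

122 = 2 · 61
61 is prime.
So 122 = 2 · 61; the largest prime factor is 61.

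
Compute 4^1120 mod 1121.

1111

4^1 ≡ 4 (mod 1121)
4^2 ≡ 4^2 = 16 ≡ 16 (mod 1121)
4^4 ≡ 16^2 = 256 ≡ 256 (mod 1121)
4^8 ≡ 256^2 = 65536 ≡ 518 (mod 1121)
4^16 ≡ 518^2 = 268324 ≡ 405 (mod 1121)
4^32 ≡ 405^2 = 164025 ≡ 359 (mod 1121)
4^64 ≡ 359^2 = 128881 ≡ 1087 (mod 1121)
4^128 ≡ 1087^2 = 1181569 ≡ 35 (mod 1121)
4^256 ≡ 35^2 = 1225 ≡ 104 (mod 1121)
4^512 ≡ 104^2 = 10816 ≡ 727 (mod 1121)
4^1024 ≡ 727^2 = 528529 ≡ 538 (mod 1121)
1120 = 1024 + 64 + 32 in binary powers of 2.
So 4^1120 ≡ 538 · 1087 · 359 ≡ 1111 (mod 1121).
Since 1111 ≠ 1, base 4 is a Fermat witness: 1121 is composite.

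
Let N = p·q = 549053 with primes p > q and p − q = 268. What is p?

887

Since p = q + 268, we have 549053 = q(q + 268), so q² + 268q − 549053 = 0.
Discriminant: 268² + 4·549053 = 71824 + 2196212 = 2268036; √2268036 = 1506.
q = (−268 + 1506)/2 = 619, and p = q + 268 = 887.
Check: 619 · 887 = 549053.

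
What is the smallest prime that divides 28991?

53

28991 is odd.
Digit sum 29, not divisible by 3.
Ends in 1: not divisible by 5.
7: 28991 = 7·4141 + 4
11: 28991 = 11·2635 + 6
13: 28991 = 13·2230 + 1
17: 28991 = 17·1705 + 6
19: 28991 = 19·1525 + 16
23: 28991 = 23·1260 + 11
29: 28991 = 29·999 + 20
31: 28991 = 31·935 + 6
37: 28991 = 37·783 + 20
41: 28991 = 41·707 + 4
43: 28991 = 43·674 + 9
47: 28991 = 47·616 + 39
53: 28991 = 53·547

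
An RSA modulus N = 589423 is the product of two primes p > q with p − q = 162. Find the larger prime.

Since p = q + 162, we have 589423 = q(q + 162), so q² + 162q − 589423 = 0.
Discriminant: 162² + 4·589423 = 26244 + 2357692 = 2383936; √2383936 = 1544.
q = (−162 + 1544)/2 = 691, and p = q + 162 = 853.
Check: 691 · 853 = 589423.

853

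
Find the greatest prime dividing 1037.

61

1037 = 17 · 61
61 is prime.
So 1037 = 17 · 61; the largest prime factor is 61.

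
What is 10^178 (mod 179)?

1

10^1 ≡ 10 (mod 179)
10^2 ≡ 10^2 = 100 ≡ 100 (mod 179)
10^4 ≡ 100^2 = 10000 ≡ 155 (mod 179)
10^8 ≡ 155^2 = 24025 ≡ 39 (mod 179)
10^16 ≡ 39^2 = 1521 ≡ 89 (mod 179)
10^32 ≡ 89^2 = 7921 ≡ 45 (mod 179)
10^64 ≡ 45^2 = 2025 ≡ 56 (mod 179)
10^128 ≡ 56^2 = 3136 ≡ 93 (mod 179)
178 = 128 + 32 + 16 + 2 in binary powers of 2.
So 10^178 ≡ 93 · 45 · 89 · 100 ≡ 1 (mod 179).
Since the result is 1, base 10 gives no evidence that 179 is composite.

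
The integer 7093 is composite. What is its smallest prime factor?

7093 is odd.
Digit sum 19, not divisible by 3.
Ends in 3: not divisible by 5.
7: 7093 = 7·1013 + 2
11: 7093 = 11·644 + 9
13: 7093 = 13·545 + 8
17: 7093 = 17·417 + 4
19: 7093 = 19·373 + 6
23: 7093 = 23·308 + 9
29: 7093 = 29·244 + 17
31: 7093 = 31·228 + 25
37: 7093 = 37·191 + 26
41: 7093 = 41·173

41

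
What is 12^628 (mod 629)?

268

12^1 ≡ 12 (mod 629)
12^2 ≡ 12^2 = 144 ≡ 144 (mod 629)
12^4 ≡ 144^2 = 20736 ≡ 608 (mod 629)
12^8 ≡ 608^2 = 369664 ≡ 441 (mod 629)
12^16 ≡ 441^2 = 194481 ≡ 120 (mod 629)
12^32 ≡ 120^2 = 14400 ≡ 562 (mod 629)
12^64 ≡ 562^2 = 315844 ≡ 86 (mod 629)
12^128 ≡ 86^2 = 7396 ≡ 477 (mod 629)
12^256 ≡ 477^2 = 227529 ≡ 460 (mod 629)
12^512 ≡ 460^2 = 211600 ≡ 256 (mod 629)
628 = 512 + 64 + 32 + 16 + 4 in binary powers of 2.
So 12^628 ≡ 256 · 86 · 562 · 120 · 608 ≡ 268 (mod 629).
Since 268 ≠ 1, base 12 is a Fermat witness: 629 is composite.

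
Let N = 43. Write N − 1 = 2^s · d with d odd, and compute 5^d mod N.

42

43 − 1 = 42 = 2^1 · 21, so d = 21.
5^1 ≡ 5 (mod 43)
5^2 ≡ 5^2 = 25 ≡ 25 (mod 43)
5^4 ≡ 25^2 = 625 ≡ 23 (mod 43)
5^8 ≡ 23^2 = 529 ≡ 13 (mod 43)
5^16 ≡ 13^2 = 169 ≡ 40 (mod 43)
21 = 16 + 4 + 1 in binary powers of 2.
So 5^21 ≡ 40 · 23 · 5 ≡ 42 (mod 43).
Since 5^d ≡ 42 (mod 43), base 5 does not prove 43 composite.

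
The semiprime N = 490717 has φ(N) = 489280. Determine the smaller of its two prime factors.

φ(n) = (p−1)(q−1) = n − (p+q) + 1, so p + q = 490717 − 489280 + 1 = 1438.
p and q are the roots of t² − 1438t + 490717 = 0.
Discriminant: 1438² − 4·490717 = 2067844 − 1962868 = 104976; √104976 = 324.
q = (1438 − 324)/2 = 557, p = (1438 + 324)/2 = 881.
Check: 557 · 881 = 490717.

557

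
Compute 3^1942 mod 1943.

1600

3^1 ≡ 3 (mod 1943)
3^2 ≡ 3^2 = 9 ≡ 9 (mod 1943)
3^4 ≡ 9^2 = 81 ≡ 81 (mod 1943)
3^8 ≡ 81^2 = 6561 ≡ 732 (mod 1943)
3^16 ≡ 732^2 = 535824 ≡ 1499 (mod 1943)
3^32 ≡ 1499^2 = 2247001 ≡ 893 (mod 1943)
3^64 ≡ 893^2 = 797449 ≡ 819 (mod 1943)
3^128 ≡ 819^2 = 670761 ≡ 426 (mod 1943)
3^256 ≡ 426^2 = 181476 ≡ 777 (mod 1943)
3^512 ≡ 777^2 = 603729 ≡ 1399 (mod 1943)
3^1024 ≡ 1399^2 = 1957201 ≡ 600 (mod 1943)
1942 = 1024 + 512 + 256 + 128 + 16 + 4 + 2 in binary powers of 2.
So 3^1942 ≡ 600 · 1399 · 777 · 426 · 1499 · 81 · 9 ≡ 1600 (mod 1943).
Since 1600 ≠ 1, base 3 is a Fermat witness: 1943 is composite.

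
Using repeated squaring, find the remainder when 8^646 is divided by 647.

1

8^1 ≡ 8 (mod 647)
8^2 ≡ 8^2 = 64 ≡ 64 (mod 647)
8^4 ≡ 64^2 = 4096 ≡ 214 (mod 647)
8^8 ≡ 214^2 = 45796 ≡ 506 (mod 647)
8^16 ≡ 506^2 = 256036 ≡ 471 (mod 647)
8^32 ≡ 471^2 = 221841 ≡ 567 (mod 647)
8^64 ≡ 567^2 = 321489 ≡ 577 (mod 647)
8^128 ≡ 577^2 = 332929 ≡ 371 (mod 647)
8^256 ≡ 371^2 = 137641 ≡ 477 (mod 647)
8^512 ≡ 477^2 = 227529 ≡ 432 (mod 647)
646 = 512 + 128 + 4 + 2 in binary powers of 2.
So 8^646 ≡ 432 · 371 · 214 · 64 ≡ 1 (mod 647).
Since the result is 1, base 8 gives no evidence that 647 is composite.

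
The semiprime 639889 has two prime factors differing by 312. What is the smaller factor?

Since p = q + 312, we have 639889 = q(q + 312), so q² + 312q − 639889 = 0.
Discriminant: 312² + 4·639889 = 97344 + 2559556 = 2656900; √2656900 = 1630.
q = (−312 + 1630)/2 = 659, and p = q + 312 = 971.
Check: 659 · 971 = 639889.

659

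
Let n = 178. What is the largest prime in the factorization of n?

178 = 2 · 89
89 is prime.
So 178 = 2 · 89; the largest prime factor is 89.

89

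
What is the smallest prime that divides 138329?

17

138329 is odd.
Digit sum 26, not divisible by 3.
Ends in 9: not divisible by 5.
7: 138329 = 7·19761 + 2
11: 138329 = 11·12575 + 4
13: 138329 = 13·10640 + 9
17: 138329 = 17·8137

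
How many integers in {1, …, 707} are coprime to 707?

Factor: 707 = 7 · 101.
φ(707) = (7−1) · (101−1) = 6 · 100 = 600.

600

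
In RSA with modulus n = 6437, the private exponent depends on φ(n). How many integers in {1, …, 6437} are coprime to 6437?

Factor: 6437 = 41 · 157.
φ(6437) = (41−1) · (157−1) = 40 · 156 = 6240.

6240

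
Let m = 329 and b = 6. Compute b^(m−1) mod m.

6^1 ≡ 6 (mod 329)
6^2 ≡ 6^2 = 36 ≡ 36 (mod 329)
6^4 ≡ 36^2 = 1296 ≡ 309 (mod 329)
6^8 ≡ 309^2 = 95481 ≡ 71 (mod 329)
6^16 ≡ 71^2 = 5041 ≡ 106 (mod 329)
6^32 ≡ 106^2 = 11236 ≡ 50 (mod 329)
6^64 ≡ 50^2 = 2500 ≡ 197 (mod 329)
6^128 ≡ 197^2 = 38809 ≡ 316 (mod 329)
6^256 ≡ 316^2 = 99856 ≡ 169 (mod 329)
328 = 256 + 64 + 8 in binary powers of 2.
So 6^328 ≡ 169 · 197 · 71 ≡ 267 (mod 329).
Since 267 ≠ 1, base 6 is a Fermat witness: 329 is composite.

267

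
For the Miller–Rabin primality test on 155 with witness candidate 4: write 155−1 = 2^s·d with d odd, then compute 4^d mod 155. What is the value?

109

155 − 1 = 154 = 2^1 · 77, so d = 77.
4^1 ≡ 4 (mod 155)
4^2 ≡ 4^2 = 16 ≡ 16 (mod 155)
4^4 ≡ 16^2 = 256 ≡ 101 (mod 155)
4^8 ≡ 101^2 = 10201 ≡ 126 (mod 155)
4^16 ≡ 126^2 = 15876 ≡ 66 (mod 155)
4^32 ≡ 66^2 = 4356 ≡ 16 (mod 155)
4^64 ≡ 16^2 = 256 ≡ 101 (mod 155)
77 = 64 + 8 + 4 + 1 in binary powers of 2.
So 4^77 ≡ 101 · 126 · 101 · 4 ≡ 109 (mod 155).
Squaring chain: 109; never reaches −1, so base 4 is a Miller–Rabin witness that 155 is composite.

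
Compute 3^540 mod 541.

3^1 ≡ 3 (mod 541)
3^2 ≡ 3^2 = 9 ≡ 9 (mod 541)
3^4 ≡ 9^2 = 81 ≡ 81 (mod 541)
3^8 ≡ 81^2 = 6561 ≡ 69 (mod 541)
3^16 ≡ 69^2 = 4761 ≡ 433 (mod 541)
3^32 ≡ 433^2 = 187489 ≡ 303 (mod 541)
3^64 ≡ 303^2 = 91809 ≡ 380 (mod 541)
3^128 ≡ 380^2 = 144400 ≡ 494 (mod 541)
3^256 ≡ 494^2 = 244036 ≡ 45 (mod 541)
3^512 ≡ 45^2 = 2025 ≡ 402 (mod 541)
540 = 512 + 16 + 8 + 4 in binary powers of 2.
So 3^540 ≡ 402 · 433 · 69 · 81 ≡ 1 (mod 541).
Since the result is 1, base 3 gives no evidence that 541 is composite.

1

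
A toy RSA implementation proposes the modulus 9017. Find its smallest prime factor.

9017 is odd.
Digit sum 17, not divisible by 3.
Ends in 7: not divisible by 5.
7: 9017 = 7·1288 + 1
11: 9017 = 11·819 + 8
13: 9017 = 13·693 + 8
17: 9017 = 17·530 + 7
19: 9017 = 19·474 + 11
23: 9017 = 23·392 + 1
29: 9017 = 29·310 + 27
31: 9017 = 31·290 + 27
37: 9017 = 37·243 + 26
41: 9017 = 41·219 + 38
43: 9017 = 43·209 + 30
47: 9017 = 47·191 + 40
53: 9017 = 53·170 + 7
59: 9017 = 59·152 + 49
61: 9017 = 61·147 + 50
67: 9017 = 67·134 + 39
71: 9017 = 71·127

71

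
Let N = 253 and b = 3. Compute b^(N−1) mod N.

3^1 ≡ 3 (mod 253)
3^2 ≡ 3^2 = 9 ≡ 9 (mod 253)
3^4 ≡ 9^2 = 81 ≡ 81 (mod 253)
3^8 ≡ 81^2 = 6561 ≡ 236 (mod 253)
3^16 ≡ 236^2 = 55696 ≡ 36 (mod 253)
3^32 ≡ 36^2 = 1296 ≡ 31 (mod 253)
3^64 ≡ 31^2 = 961 ≡ 202 (mod 253)
3^128 ≡ 202^2 = 40804 ≡ 71 (mod 253)
252 = 128 + 64 + 32 + 16 + 8 + 4 in binary powers of 2.
So 3^252 ≡ 71 · 202 · 31 · 36 · 236 · 81 ≡ 31 (mod 253).
Since 31 ≠ 1, base 3 is a Fermat witness: 253 is composite.

31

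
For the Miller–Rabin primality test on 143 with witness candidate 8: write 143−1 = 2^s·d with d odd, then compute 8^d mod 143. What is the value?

143 − 1 = 142 = 2^1 · 71, so d = 71.
8^1 ≡ 8 (mod 143)
8^2 ≡ 8^2 = 64 ≡ 64 (mod 143)
8^4 ≡ 64^2 = 4096 ≡ 92 (mod 143)
8^8 ≡ 92^2 = 8464 ≡ 27 (mod 143)
8^16 ≡ 27^2 = 729 ≡ 14 (mod 143)
8^32 ≡ 14^2 = 196 ≡ 53 (mod 143)
8^64 ≡ 53^2 = 2809 ≡ 92 (mod 143)
71 = 64 + 4 + 2 + 1 in binary powers of 2.
So 8^71 ≡ 92 · 92 · 64 · 8 ≡ 96 (mod 143).
Squaring chain: 96; never reaches −1, so base 8 is a Miller–Rabin witness that 143 is composite.

96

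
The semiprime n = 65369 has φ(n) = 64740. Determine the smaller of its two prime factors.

φ(n) = (p−1)(q−1) = n − (p+q) + 1, so p + q = 65369 − 64740 + 1 = 630.
p and q are the roots of t² − 630t + 65369 = 0.
Discriminant: 630² − 4·65369 = 396900 − 261476 = 135424; √135424 = 368.
q = (630 − 368)/2 = 131, p = (630 + 368)/2 = 499.
Check: 131 · 499 = 65369.

131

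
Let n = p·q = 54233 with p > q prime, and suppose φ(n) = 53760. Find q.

φ(n) = (p−1)(q−1) = n − (p+q) + 1, so p + q = 54233 − 53760 + 1 = 474.
p and q are the roots of t² − 474t + 54233 = 0.
Discriminant: 474² − 4·54233 = 224676 − 216932 = 7744; √7744 = 88.
q = (474 − 88)/2 = 193, p = (474 + 88)/2 = 281.
Check: 193 · 281 = 54233.

193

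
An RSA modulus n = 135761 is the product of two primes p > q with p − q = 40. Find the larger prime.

Since p = q + 40, we have 135761 = q(q + 40), so q² + 40q − 135761 = 0.
Discriminant: 40² + 4·135761 = 1600 + 543044 = 544644; √544644 = 738.
q = (−40 + 738)/2 = 349, and p = q + 40 = 389.
Check: 349 · 389 = 135761.

389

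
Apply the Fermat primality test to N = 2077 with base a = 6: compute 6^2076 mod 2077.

6^1 ≡ 6 (mod 2077)
6^2 ≡ 6^2 = 36 ≡ 36 (mod 2077)
6^4 ≡ 36^2 = 1296 ≡ 1296 (mod 2077)
6^8 ≡ 1296^2 = 1679616 ≡ 1400 (mod 2077)
6^16 ≡ 1400^2 = 1960000 ≡ 1389 (mod 2077)
6^32 ≡ 1389^2 = 1929321 ≡ 1865 (mod 2077)
6^64 ≡ 1865^2 = 3478225 ≡ 1327 (mod 2077)
6^128 ≡ 1327^2 = 1760929 ≡ 1710 (mod 2077)
6^256 ≡ 1710^2 = 2924100 ≡ 1761 (mod 2077)
6^512 ≡ 1761^2 = 3101121 ≡ 160 (mod 2077)
6^1024 ≡ 160^2 = 25600 ≡ 676 (mod 2077)
6^2048 ≡ 676^2 = 456976 ≡ 36 (mod 2077)
2076 = 2048 + 16 + 8 + 4 in binary powers of 2.
So 6^2076 ≡ 36 · 1389 · 1400 · 1296 ≡ 1148 (mod 2077).
Since 1148 ≠ 1, base 6 is a Fermat witness: 2077 is composite.

1148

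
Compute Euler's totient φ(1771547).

Factor: 1771547 = 67 · 137 · 193.
φ(1771547) = (67−1) · (137−1) · (193−1) = 66 · 136 · 192 = 1723392.

1723392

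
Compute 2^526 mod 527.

2^1 ≡ 2 (mod 527)
2^2 ≡ 2^2 = 4 ≡ 4 (mod 527)
2^4 ≡ 4^2 = 16 ≡ 16 (mod 527)
2^8 ≡ 16^2 = 256 ≡ 256 (mod 527)
2^16 ≡ 256^2 = 65536 ≡ 188 (mod 527)
2^32 ≡ 188^2 = 35344 ≡ 35 (mod 527)
2^64 ≡ 35^2 = 1225 ≡ 171 (mod 527)
2^128 ≡ 171^2 = 29241 ≡ 256 (mod 527)
2^256 ≡ 256^2 = 65536 ≡ 188 (mod 527)
2^512 ≡ 188^2 = 35344 ≡ 35 (mod 527)
526 = 512 + 8 + 4 + 2 in binary powers of 2.
So 2^526 ≡ 35 · 256 · 16 · 4 ≡ 64 (mod 527).
Since 64 ≠ 1, base 2 is a Fermat witness: 527 is composite.

64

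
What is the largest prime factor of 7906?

67

7906 = 2 · 3953
3953 = 59 · 67
67 is prime.
So 7906 = 2 · 59 · 67; the largest prime factor is 67.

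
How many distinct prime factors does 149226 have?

6

149226 = 2 · 74613
74613 = 3 · 24871
24871 = 7 · 3553
3553 = 11 · 323
323 = 17 · 19
149226 = 2 · 3 · 7 · 11 · 17 · 19, which has 6 distinct prime factors.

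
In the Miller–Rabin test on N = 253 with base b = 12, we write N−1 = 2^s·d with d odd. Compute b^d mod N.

100

253 − 1 = 252 = 2^2 · 63, so d = 63.
12^1 ≡ 12 (mod 253)
12^2 ≡ 12^2 = 144 ≡ 144 (mod 253)
12^4 ≡ 144^2 = 20736 ≡ 243 (mod 253)
12^8 ≡ 243^2 = 59049 ≡ 100 (mod 253)
12^16 ≡ 100^2 = 10000 ≡ 133 (mod 253)
12^32 ≡ 133^2 = 17689 ≡ 232 (mod 253)
63 = 32 + 16 + 8 + 4 + 2 + 1 in binary powers of 2.
So 12^63 ≡ 232 · 133 · 100 · 243 · 144 · 12 ≡ 100 (mod 253).
Squaring chain: 100 → 133; never reaches −1, so base 12 is a Miller–Rabin witness that 253 is composite.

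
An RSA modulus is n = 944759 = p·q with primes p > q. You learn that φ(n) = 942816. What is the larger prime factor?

977

φ(n) = (p−1)(q−1) = n − (p+q) + 1, so p + q = 944759 − 942816 + 1 = 1944.
p and q are the roots of t² − 1944t + 944759 = 0.
Discriminant: 1944² − 4·944759 = 3779136 − 3779036 = 100; √100 = 10.
q = (1944 − 10)/2 = 967, p = (1944 + 10)/2 = 977.
Check: 967 · 977 = 944759.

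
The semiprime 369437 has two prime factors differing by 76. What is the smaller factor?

571

Since p = q + 76, we have 369437 = q(q + 76), so q² + 76q − 369437 = 0.
Discriminant: 76² + 4·369437 = 5776 + 1477748 = 1483524; √1483524 = 1218.
q = (−76 + 1218)/2 = 571, and p = q + 76 = 647.
Check: 571 · 647 = 369437.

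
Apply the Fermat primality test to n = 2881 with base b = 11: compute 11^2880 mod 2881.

11^1 ≡ 11 (mod 2881)
11^2 ≡ 11^2 = 121 ≡ 121 (mod 2881)
11^4 ≡ 121^2 = 14641 ≡ 236 (mod 2881)
11^8 ≡ 236^2 = 55696 ≡ 957 (mod 2881)
11^16 ≡ 957^2 = 915849 ≡ 2572 (mod 2881)
11^32 ≡ 2572^2 = 6615184 ≡ 408 (mod 2881)
11^64 ≡ 408^2 = 166464 ≡ 2247 (mod 2881)
11^128 ≡ 2247^2 = 5049009 ≡ 1497 (mod 2881)
11^256 ≡ 1497^2 = 2241009 ≡ 2472 (mod 2881)
11^512 ≡ 2472^2 = 6110784 ≡ 183 (mod 2881)
11^1024 ≡ 183^2 = 33489 ≡ 1798 (mod 2881)
11^2048 ≡ 1798^2 = 3232804 ≡ 322 (mod 2881)
2880 = 2048 + 512 + 256 + 64 in binary powers of 2.
So 11^2880 ≡ 322 · 183 · 2472 · 2247 ≡ 729 (mod 2881).
Since 729 ≠ 1, base 11 is a Fermat witness: 2881 is composite.

729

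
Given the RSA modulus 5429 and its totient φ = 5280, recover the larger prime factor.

89

φ(n) = (p−1)(q−1) = n − (p+q) + 1, so p + q = 5429 − 5280 + 1 = 150.
p and q are the roots of t² − 150t + 5429 = 0.
Discriminant: 150² − 4·5429 = 22500 − 21716 = 784; √784 = 28.
q = (150 − 28)/2 = 61, p = (150 + 28)/2 = 89.
Check: 61 · 89 = 5429.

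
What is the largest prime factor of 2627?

71

2627 = 37 · 71
71 is prime.
So 2627 = 37 · 71; the largest prime factor is 71.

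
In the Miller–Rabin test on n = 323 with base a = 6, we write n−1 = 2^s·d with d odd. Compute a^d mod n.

323 − 1 = 322 = 2^1 · 161, so d = 161.
6^1 ≡ 6 (mod 323)
6^2 ≡ 6^2 = 36 ≡ 36 (mod 323)
6^4 ≡ 36^2 = 1296 ≡ 4 (mod 323)
6^8 ≡ 4^2 = 16 ≡ 16 (mod 323)
6^16 ≡ 16^2 = 256 ≡ 256 (mod 323)
6^32 ≡ 256^2 = 65536 ≡ 290 (mod 323)
6^64 ≡ 290^2 = 84100 ≡ 120 (mod 323)
6^128 ≡ 120^2 = 14400 ≡ 188 (mod 323)
161 = 128 + 32 + 1 in binary powers of 2.
So 6^161 ≡ 188 · 290 · 6 ≡ 244 (mod 323).
Squaring chain: 244; never reaches −1, so base 6 is a Miller–Rabin witness that 323 is composite.

244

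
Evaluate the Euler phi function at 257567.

238464

Factor: 257567 = 17 · 109 · 139.
φ(257567) = (17−1) · (109−1) · (139−1) = 16 · 108 · 138 = 238464.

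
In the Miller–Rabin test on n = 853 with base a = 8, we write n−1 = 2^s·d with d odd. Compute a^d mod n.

520

853 − 1 = 852 = 2^2 · 213, so d = 213.
8^1 ≡ 8 (mod 853)
8^2 ≡ 8^2 = 64 ≡ 64 (mod 853)
8^4 ≡ 64^2 = 4096 ≡ 684 (mod 853)
8^8 ≡ 684^2 = 467856 ≡ 412 (mod 853)
8^16 ≡ 412^2 = 169744 ≡ 850 (mod 853)
8^32 ≡ 850^2 = 722500 ≡ 9 (mod 853)
8^64 ≡ 9^2 = 81 ≡ 81 (mod 853)
8^128 ≡ 81^2 = 6561 ≡ 590 (mod 853)
213 = 128 + 64 + 16 + 4 + 1 in binary powers of 2.
So 8^213 ≡ 590 · 81 · 850 · 684 · 8 ≡ 520 (mod 853).
Squaring chain: 520 → 852; reaches −1, so base 8 does not prove 853 composite.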